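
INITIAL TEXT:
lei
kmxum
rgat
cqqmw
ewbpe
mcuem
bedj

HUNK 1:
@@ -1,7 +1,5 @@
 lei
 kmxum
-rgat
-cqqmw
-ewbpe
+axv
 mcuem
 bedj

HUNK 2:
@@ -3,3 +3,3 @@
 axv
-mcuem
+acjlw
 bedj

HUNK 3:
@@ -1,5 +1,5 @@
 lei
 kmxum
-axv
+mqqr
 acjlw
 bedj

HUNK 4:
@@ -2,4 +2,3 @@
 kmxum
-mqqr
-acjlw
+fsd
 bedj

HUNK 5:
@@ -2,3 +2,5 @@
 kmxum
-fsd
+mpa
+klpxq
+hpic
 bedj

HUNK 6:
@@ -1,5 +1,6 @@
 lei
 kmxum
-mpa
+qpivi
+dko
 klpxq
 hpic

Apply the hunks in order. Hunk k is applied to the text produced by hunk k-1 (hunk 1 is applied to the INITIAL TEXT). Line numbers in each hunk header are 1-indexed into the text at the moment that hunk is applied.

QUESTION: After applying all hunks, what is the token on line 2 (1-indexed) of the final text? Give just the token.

Answer: kmxum

Derivation:
Hunk 1: at line 1 remove [rgat,cqqmw,ewbpe] add [axv] -> 5 lines: lei kmxum axv mcuem bedj
Hunk 2: at line 3 remove [mcuem] add [acjlw] -> 5 lines: lei kmxum axv acjlw bedj
Hunk 3: at line 1 remove [axv] add [mqqr] -> 5 lines: lei kmxum mqqr acjlw bedj
Hunk 4: at line 2 remove [mqqr,acjlw] add [fsd] -> 4 lines: lei kmxum fsd bedj
Hunk 5: at line 2 remove [fsd] add [mpa,klpxq,hpic] -> 6 lines: lei kmxum mpa klpxq hpic bedj
Hunk 6: at line 1 remove [mpa] add [qpivi,dko] -> 7 lines: lei kmxum qpivi dko klpxq hpic bedj
Final line 2: kmxum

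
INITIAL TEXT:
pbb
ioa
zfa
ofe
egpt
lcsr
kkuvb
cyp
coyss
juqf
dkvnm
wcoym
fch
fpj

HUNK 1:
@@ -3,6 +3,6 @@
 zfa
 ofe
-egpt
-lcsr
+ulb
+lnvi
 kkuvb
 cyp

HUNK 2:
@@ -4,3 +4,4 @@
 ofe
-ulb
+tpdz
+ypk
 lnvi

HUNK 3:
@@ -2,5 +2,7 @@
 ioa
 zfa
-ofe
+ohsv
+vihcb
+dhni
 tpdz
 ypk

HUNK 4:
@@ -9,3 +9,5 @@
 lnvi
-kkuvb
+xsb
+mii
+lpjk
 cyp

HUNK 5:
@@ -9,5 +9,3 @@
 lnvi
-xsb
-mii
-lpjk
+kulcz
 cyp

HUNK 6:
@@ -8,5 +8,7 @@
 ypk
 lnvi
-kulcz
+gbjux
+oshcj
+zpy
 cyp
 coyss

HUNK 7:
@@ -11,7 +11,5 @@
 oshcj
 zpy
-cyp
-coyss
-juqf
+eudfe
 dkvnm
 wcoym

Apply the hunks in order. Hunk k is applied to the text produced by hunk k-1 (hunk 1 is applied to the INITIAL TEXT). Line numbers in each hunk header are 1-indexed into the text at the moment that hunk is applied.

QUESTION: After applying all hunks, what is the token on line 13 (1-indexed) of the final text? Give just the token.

Hunk 1: at line 3 remove [egpt,lcsr] add [ulb,lnvi] -> 14 lines: pbb ioa zfa ofe ulb lnvi kkuvb cyp coyss juqf dkvnm wcoym fch fpj
Hunk 2: at line 4 remove [ulb] add [tpdz,ypk] -> 15 lines: pbb ioa zfa ofe tpdz ypk lnvi kkuvb cyp coyss juqf dkvnm wcoym fch fpj
Hunk 3: at line 2 remove [ofe] add [ohsv,vihcb,dhni] -> 17 lines: pbb ioa zfa ohsv vihcb dhni tpdz ypk lnvi kkuvb cyp coyss juqf dkvnm wcoym fch fpj
Hunk 4: at line 9 remove [kkuvb] add [xsb,mii,lpjk] -> 19 lines: pbb ioa zfa ohsv vihcb dhni tpdz ypk lnvi xsb mii lpjk cyp coyss juqf dkvnm wcoym fch fpj
Hunk 5: at line 9 remove [xsb,mii,lpjk] add [kulcz] -> 17 lines: pbb ioa zfa ohsv vihcb dhni tpdz ypk lnvi kulcz cyp coyss juqf dkvnm wcoym fch fpj
Hunk 6: at line 8 remove [kulcz] add [gbjux,oshcj,zpy] -> 19 lines: pbb ioa zfa ohsv vihcb dhni tpdz ypk lnvi gbjux oshcj zpy cyp coyss juqf dkvnm wcoym fch fpj
Hunk 7: at line 11 remove [cyp,coyss,juqf] add [eudfe] -> 17 lines: pbb ioa zfa ohsv vihcb dhni tpdz ypk lnvi gbjux oshcj zpy eudfe dkvnm wcoym fch fpj
Final line 13: eudfe

Answer: eudfe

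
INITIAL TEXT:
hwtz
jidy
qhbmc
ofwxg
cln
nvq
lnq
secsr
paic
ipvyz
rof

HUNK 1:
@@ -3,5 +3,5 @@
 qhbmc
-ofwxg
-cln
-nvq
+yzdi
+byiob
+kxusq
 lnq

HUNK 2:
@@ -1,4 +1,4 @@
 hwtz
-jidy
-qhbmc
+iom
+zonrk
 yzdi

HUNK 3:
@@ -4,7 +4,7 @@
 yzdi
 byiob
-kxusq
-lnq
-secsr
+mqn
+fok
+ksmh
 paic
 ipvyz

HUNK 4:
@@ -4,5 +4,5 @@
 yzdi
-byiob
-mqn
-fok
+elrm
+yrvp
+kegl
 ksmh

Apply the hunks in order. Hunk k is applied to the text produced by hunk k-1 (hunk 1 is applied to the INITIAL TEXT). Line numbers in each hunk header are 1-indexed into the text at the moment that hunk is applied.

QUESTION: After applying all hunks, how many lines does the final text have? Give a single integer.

Hunk 1: at line 3 remove [ofwxg,cln,nvq] add [yzdi,byiob,kxusq] -> 11 lines: hwtz jidy qhbmc yzdi byiob kxusq lnq secsr paic ipvyz rof
Hunk 2: at line 1 remove [jidy,qhbmc] add [iom,zonrk] -> 11 lines: hwtz iom zonrk yzdi byiob kxusq lnq secsr paic ipvyz rof
Hunk 3: at line 4 remove [kxusq,lnq,secsr] add [mqn,fok,ksmh] -> 11 lines: hwtz iom zonrk yzdi byiob mqn fok ksmh paic ipvyz rof
Hunk 4: at line 4 remove [byiob,mqn,fok] add [elrm,yrvp,kegl] -> 11 lines: hwtz iom zonrk yzdi elrm yrvp kegl ksmh paic ipvyz rof
Final line count: 11

Answer: 11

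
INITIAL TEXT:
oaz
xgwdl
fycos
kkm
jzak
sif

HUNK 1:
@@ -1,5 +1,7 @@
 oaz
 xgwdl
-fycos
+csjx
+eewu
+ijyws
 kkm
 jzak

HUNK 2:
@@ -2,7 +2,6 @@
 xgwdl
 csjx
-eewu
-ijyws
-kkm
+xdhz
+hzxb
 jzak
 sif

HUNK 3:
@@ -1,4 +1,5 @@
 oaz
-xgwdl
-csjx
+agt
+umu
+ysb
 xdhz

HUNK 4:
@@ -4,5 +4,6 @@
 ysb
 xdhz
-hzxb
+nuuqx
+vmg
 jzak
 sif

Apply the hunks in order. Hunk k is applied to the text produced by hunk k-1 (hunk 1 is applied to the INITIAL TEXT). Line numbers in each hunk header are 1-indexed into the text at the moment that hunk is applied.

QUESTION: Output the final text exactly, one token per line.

Answer: oaz
agt
umu
ysb
xdhz
nuuqx
vmg
jzak
sif

Derivation:
Hunk 1: at line 1 remove [fycos] add [csjx,eewu,ijyws] -> 8 lines: oaz xgwdl csjx eewu ijyws kkm jzak sif
Hunk 2: at line 2 remove [eewu,ijyws,kkm] add [xdhz,hzxb] -> 7 lines: oaz xgwdl csjx xdhz hzxb jzak sif
Hunk 3: at line 1 remove [xgwdl,csjx] add [agt,umu,ysb] -> 8 lines: oaz agt umu ysb xdhz hzxb jzak sif
Hunk 4: at line 4 remove [hzxb] add [nuuqx,vmg] -> 9 lines: oaz agt umu ysb xdhz nuuqx vmg jzak sif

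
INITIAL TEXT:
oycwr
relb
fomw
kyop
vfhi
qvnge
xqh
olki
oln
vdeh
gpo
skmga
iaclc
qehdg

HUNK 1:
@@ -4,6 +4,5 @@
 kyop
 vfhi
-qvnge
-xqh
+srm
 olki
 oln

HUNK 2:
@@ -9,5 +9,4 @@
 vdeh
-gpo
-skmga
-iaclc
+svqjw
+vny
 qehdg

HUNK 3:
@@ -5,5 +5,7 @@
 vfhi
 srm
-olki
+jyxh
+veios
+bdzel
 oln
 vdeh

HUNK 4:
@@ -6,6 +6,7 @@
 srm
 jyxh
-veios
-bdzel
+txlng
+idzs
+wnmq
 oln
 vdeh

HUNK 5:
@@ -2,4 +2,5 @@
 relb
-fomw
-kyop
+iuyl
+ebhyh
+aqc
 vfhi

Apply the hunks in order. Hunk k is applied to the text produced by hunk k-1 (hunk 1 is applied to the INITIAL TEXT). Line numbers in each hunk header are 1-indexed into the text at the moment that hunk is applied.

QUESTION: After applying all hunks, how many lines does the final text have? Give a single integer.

Hunk 1: at line 4 remove [qvnge,xqh] add [srm] -> 13 lines: oycwr relb fomw kyop vfhi srm olki oln vdeh gpo skmga iaclc qehdg
Hunk 2: at line 9 remove [gpo,skmga,iaclc] add [svqjw,vny] -> 12 lines: oycwr relb fomw kyop vfhi srm olki oln vdeh svqjw vny qehdg
Hunk 3: at line 5 remove [olki] add [jyxh,veios,bdzel] -> 14 lines: oycwr relb fomw kyop vfhi srm jyxh veios bdzel oln vdeh svqjw vny qehdg
Hunk 4: at line 6 remove [veios,bdzel] add [txlng,idzs,wnmq] -> 15 lines: oycwr relb fomw kyop vfhi srm jyxh txlng idzs wnmq oln vdeh svqjw vny qehdg
Hunk 5: at line 2 remove [fomw,kyop] add [iuyl,ebhyh,aqc] -> 16 lines: oycwr relb iuyl ebhyh aqc vfhi srm jyxh txlng idzs wnmq oln vdeh svqjw vny qehdg
Final line count: 16

Answer: 16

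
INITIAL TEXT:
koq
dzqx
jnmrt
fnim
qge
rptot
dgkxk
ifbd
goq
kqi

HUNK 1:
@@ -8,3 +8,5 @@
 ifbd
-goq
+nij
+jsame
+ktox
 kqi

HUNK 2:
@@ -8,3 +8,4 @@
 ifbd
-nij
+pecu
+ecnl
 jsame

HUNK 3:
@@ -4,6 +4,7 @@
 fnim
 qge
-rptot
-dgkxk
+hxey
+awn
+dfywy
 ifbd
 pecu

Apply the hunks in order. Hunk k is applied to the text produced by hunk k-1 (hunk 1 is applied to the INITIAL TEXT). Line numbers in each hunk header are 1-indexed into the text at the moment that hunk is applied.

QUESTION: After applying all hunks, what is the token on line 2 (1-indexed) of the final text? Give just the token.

Answer: dzqx

Derivation:
Hunk 1: at line 8 remove [goq] add [nij,jsame,ktox] -> 12 lines: koq dzqx jnmrt fnim qge rptot dgkxk ifbd nij jsame ktox kqi
Hunk 2: at line 8 remove [nij] add [pecu,ecnl] -> 13 lines: koq dzqx jnmrt fnim qge rptot dgkxk ifbd pecu ecnl jsame ktox kqi
Hunk 3: at line 4 remove [rptot,dgkxk] add [hxey,awn,dfywy] -> 14 lines: koq dzqx jnmrt fnim qge hxey awn dfywy ifbd pecu ecnl jsame ktox kqi
Final line 2: dzqx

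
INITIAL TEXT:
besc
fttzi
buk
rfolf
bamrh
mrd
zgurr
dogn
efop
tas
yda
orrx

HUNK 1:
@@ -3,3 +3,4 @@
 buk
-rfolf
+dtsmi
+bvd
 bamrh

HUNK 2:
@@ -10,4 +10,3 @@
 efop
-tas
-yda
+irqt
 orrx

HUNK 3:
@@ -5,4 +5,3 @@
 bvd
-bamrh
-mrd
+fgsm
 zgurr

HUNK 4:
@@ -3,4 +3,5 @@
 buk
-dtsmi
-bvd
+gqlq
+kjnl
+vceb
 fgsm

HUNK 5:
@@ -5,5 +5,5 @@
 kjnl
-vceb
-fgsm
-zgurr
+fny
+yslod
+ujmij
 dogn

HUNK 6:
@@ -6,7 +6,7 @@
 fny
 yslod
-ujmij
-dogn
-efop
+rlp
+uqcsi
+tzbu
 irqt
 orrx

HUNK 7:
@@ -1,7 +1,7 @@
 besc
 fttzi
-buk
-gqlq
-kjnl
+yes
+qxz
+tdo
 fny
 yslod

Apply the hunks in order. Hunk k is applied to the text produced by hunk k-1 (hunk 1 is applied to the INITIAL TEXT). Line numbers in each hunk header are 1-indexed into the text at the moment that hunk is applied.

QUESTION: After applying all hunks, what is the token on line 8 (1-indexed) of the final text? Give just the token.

Hunk 1: at line 3 remove [rfolf] add [dtsmi,bvd] -> 13 lines: besc fttzi buk dtsmi bvd bamrh mrd zgurr dogn efop tas yda orrx
Hunk 2: at line 10 remove [tas,yda] add [irqt] -> 12 lines: besc fttzi buk dtsmi bvd bamrh mrd zgurr dogn efop irqt orrx
Hunk 3: at line 5 remove [bamrh,mrd] add [fgsm] -> 11 lines: besc fttzi buk dtsmi bvd fgsm zgurr dogn efop irqt orrx
Hunk 4: at line 3 remove [dtsmi,bvd] add [gqlq,kjnl,vceb] -> 12 lines: besc fttzi buk gqlq kjnl vceb fgsm zgurr dogn efop irqt orrx
Hunk 5: at line 5 remove [vceb,fgsm,zgurr] add [fny,yslod,ujmij] -> 12 lines: besc fttzi buk gqlq kjnl fny yslod ujmij dogn efop irqt orrx
Hunk 6: at line 6 remove [ujmij,dogn,efop] add [rlp,uqcsi,tzbu] -> 12 lines: besc fttzi buk gqlq kjnl fny yslod rlp uqcsi tzbu irqt orrx
Hunk 7: at line 1 remove [buk,gqlq,kjnl] add [yes,qxz,tdo] -> 12 lines: besc fttzi yes qxz tdo fny yslod rlp uqcsi tzbu irqt orrx
Final line 8: rlp

Answer: rlp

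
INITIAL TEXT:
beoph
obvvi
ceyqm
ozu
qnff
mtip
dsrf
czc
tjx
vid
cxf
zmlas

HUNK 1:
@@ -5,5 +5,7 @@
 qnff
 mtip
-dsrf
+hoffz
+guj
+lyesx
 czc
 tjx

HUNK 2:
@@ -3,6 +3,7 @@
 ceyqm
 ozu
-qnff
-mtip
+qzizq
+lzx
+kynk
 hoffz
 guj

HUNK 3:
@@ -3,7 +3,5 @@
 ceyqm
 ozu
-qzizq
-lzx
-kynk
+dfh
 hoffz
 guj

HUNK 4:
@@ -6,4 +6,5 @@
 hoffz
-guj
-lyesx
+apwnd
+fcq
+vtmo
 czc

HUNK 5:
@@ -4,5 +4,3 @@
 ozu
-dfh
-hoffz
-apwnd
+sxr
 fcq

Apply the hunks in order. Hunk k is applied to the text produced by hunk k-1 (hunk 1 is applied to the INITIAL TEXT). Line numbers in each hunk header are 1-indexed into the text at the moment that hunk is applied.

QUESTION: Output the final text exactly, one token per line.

Answer: beoph
obvvi
ceyqm
ozu
sxr
fcq
vtmo
czc
tjx
vid
cxf
zmlas

Derivation:
Hunk 1: at line 5 remove [dsrf] add [hoffz,guj,lyesx] -> 14 lines: beoph obvvi ceyqm ozu qnff mtip hoffz guj lyesx czc tjx vid cxf zmlas
Hunk 2: at line 3 remove [qnff,mtip] add [qzizq,lzx,kynk] -> 15 lines: beoph obvvi ceyqm ozu qzizq lzx kynk hoffz guj lyesx czc tjx vid cxf zmlas
Hunk 3: at line 3 remove [qzizq,lzx,kynk] add [dfh] -> 13 lines: beoph obvvi ceyqm ozu dfh hoffz guj lyesx czc tjx vid cxf zmlas
Hunk 4: at line 6 remove [guj,lyesx] add [apwnd,fcq,vtmo] -> 14 lines: beoph obvvi ceyqm ozu dfh hoffz apwnd fcq vtmo czc tjx vid cxf zmlas
Hunk 5: at line 4 remove [dfh,hoffz,apwnd] add [sxr] -> 12 lines: beoph obvvi ceyqm ozu sxr fcq vtmo czc tjx vid cxf zmlas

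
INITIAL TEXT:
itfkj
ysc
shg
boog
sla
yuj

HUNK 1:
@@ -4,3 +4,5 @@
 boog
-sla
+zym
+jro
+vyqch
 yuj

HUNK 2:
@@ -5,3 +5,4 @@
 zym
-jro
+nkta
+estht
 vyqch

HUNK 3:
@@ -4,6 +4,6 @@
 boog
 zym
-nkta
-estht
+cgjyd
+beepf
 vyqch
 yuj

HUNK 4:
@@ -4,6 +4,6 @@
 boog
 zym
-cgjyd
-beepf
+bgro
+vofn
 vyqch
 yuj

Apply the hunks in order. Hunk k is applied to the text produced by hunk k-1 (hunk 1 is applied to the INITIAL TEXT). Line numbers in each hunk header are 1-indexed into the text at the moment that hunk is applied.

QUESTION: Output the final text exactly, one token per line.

Hunk 1: at line 4 remove [sla] add [zym,jro,vyqch] -> 8 lines: itfkj ysc shg boog zym jro vyqch yuj
Hunk 2: at line 5 remove [jro] add [nkta,estht] -> 9 lines: itfkj ysc shg boog zym nkta estht vyqch yuj
Hunk 3: at line 4 remove [nkta,estht] add [cgjyd,beepf] -> 9 lines: itfkj ysc shg boog zym cgjyd beepf vyqch yuj
Hunk 4: at line 4 remove [cgjyd,beepf] add [bgro,vofn] -> 9 lines: itfkj ysc shg boog zym bgro vofn vyqch yuj

Answer: itfkj
ysc
shg
boog
zym
bgro
vofn
vyqch
yuj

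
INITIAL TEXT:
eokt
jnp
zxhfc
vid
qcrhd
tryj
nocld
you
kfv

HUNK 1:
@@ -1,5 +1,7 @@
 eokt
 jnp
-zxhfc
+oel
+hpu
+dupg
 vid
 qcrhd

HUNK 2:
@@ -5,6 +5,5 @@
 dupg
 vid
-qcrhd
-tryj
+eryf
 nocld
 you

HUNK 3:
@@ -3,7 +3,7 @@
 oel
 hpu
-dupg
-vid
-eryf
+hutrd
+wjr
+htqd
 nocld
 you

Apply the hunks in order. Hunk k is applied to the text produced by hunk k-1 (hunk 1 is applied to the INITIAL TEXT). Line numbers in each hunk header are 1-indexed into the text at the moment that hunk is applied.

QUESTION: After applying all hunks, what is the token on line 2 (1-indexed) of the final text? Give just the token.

Answer: jnp

Derivation:
Hunk 1: at line 1 remove [zxhfc] add [oel,hpu,dupg] -> 11 lines: eokt jnp oel hpu dupg vid qcrhd tryj nocld you kfv
Hunk 2: at line 5 remove [qcrhd,tryj] add [eryf] -> 10 lines: eokt jnp oel hpu dupg vid eryf nocld you kfv
Hunk 3: at line 3 remove [dupg,vid,eryf] add [hutrd,wjr,htqd] -> 10 lines: eokt jnp oel hpu hutrd wjr htqd nocld you kfv
Final line 2: jnp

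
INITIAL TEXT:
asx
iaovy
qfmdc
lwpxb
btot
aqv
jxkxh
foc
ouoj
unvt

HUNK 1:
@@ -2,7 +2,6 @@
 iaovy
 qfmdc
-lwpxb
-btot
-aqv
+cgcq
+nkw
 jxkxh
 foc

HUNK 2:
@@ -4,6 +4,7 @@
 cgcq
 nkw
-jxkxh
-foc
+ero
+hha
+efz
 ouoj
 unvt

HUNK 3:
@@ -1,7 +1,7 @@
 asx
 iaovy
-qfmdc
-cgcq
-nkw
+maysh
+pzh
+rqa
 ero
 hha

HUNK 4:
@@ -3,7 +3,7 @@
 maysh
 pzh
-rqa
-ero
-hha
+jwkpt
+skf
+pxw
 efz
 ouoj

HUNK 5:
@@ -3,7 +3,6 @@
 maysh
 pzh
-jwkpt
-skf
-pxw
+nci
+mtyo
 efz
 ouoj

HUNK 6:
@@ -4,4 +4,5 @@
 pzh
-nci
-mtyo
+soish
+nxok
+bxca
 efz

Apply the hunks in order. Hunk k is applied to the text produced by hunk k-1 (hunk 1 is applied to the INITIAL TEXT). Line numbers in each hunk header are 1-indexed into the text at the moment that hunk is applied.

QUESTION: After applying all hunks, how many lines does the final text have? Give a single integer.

Answer: 10

Derivation:
Hunk 1: at line 2 remove [lwpxb,btot,aqv] add [cgcq,nkw] -> 9 lines: asx iaovy qfmdc cgcq nkw jxkxh foc ouoj unvt
Hunk 2: at line 4 remove [jxkxh,foc] add [ero,hha,efz] -> 10 lines: asx iaovy qfmdc cgcq nkw ero hha efz ouoj unvt
Hunk 3: at line 1 remove [qfmdc,cgcq,nkw] add [maysh,pzh,rqa] -> 10 lines: asx iaovy maysh pzh rqa ero hha efz ouoj unvt
Hunk 4: at line 3 remove [rqa,ero,hha] add [jwkpt,skf,pxw] -> 10 lines: asx iaovy maysh pzh jwkpt skf pxw efz ouoj unvt
Hunk 5: at line 3 remove [jwkpt,skf,pxw] add [nci,mtyo] -> 9 lines: asx iaovy maysh pzh nci mtyo efz ouoj unvt
Hunk 6: at line 4 remove [nci,mtyo] add [soish,nxok,bxca] -> 10 lines: asx iaovy maysh pzh soish nxok bxca efz ouoj unvt
Final line count: 10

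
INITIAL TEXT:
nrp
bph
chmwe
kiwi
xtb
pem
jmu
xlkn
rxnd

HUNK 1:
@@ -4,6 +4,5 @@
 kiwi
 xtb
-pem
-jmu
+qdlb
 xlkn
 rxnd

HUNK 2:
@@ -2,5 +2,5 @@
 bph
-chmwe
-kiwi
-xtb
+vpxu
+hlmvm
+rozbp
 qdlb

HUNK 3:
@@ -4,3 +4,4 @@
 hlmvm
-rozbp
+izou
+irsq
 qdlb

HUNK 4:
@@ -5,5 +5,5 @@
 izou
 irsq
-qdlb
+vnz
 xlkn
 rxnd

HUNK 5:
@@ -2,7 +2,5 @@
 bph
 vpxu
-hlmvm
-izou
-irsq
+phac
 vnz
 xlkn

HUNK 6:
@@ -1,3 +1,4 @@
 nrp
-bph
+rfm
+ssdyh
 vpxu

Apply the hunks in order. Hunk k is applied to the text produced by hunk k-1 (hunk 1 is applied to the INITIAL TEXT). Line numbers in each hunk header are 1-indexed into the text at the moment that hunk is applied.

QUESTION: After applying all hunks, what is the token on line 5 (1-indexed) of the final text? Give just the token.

Answer: phac

Derivation:
Hunk 1: at line 4 remove [pem,jmu] add [qdlb] -> 8 lines: nrp bph chmwe kiwi xtb qdlb xlkn rxnd
Hunk 2: at line 2 remove [chmwe,kiwi,xtb] add [vpxu,hlmvm,rozbp] -> 8 lines: nrp bph vpxu hlmvm rozbp qdlb xlkn rxnd
Hunk 3: at line 4 remove [rozbp] add [izou,irsq] -> 9 lines: nrp bph vpxu hlmvm izou irsq qdlb xlkn rxnd
Hunk 4: at line 5 remove [qdlb] add [vnz] -> 9 lines: nrp bph vpxu hlmvm izou irsq vnz xlkn rxnd
Hunk 5: at line 2 remove [hlmvm,izou,irsq] add [phac] -> 7 lines: nrp bph vpxu phac vnz xlkn rxnd
Hunk 6: at line 1 remove [bph] add [rfm,ssdyh] -> 8 lines: nrp rfm ssdyh vpxu phac vnz xlkn rxnd
Final line 5: phac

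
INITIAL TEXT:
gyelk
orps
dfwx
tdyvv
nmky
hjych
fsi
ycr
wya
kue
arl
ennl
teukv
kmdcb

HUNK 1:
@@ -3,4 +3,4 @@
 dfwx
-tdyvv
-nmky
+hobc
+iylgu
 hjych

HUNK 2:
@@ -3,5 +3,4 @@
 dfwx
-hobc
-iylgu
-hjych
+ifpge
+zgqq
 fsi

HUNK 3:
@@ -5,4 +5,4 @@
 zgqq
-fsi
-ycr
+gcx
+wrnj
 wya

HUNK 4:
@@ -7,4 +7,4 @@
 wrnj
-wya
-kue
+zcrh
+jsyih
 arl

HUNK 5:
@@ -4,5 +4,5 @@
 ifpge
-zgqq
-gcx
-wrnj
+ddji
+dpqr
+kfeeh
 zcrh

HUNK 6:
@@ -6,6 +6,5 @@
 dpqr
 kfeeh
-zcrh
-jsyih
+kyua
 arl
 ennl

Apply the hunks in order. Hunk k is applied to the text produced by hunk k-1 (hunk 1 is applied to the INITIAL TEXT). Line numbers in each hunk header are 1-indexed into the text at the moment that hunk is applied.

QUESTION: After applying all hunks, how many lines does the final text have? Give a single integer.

Answer: 12

Derivation:
Hunk 1: at line 3 remove [tdyvv,nmky] add [hobc,iylgu] -> 14 lines: gyelk orps dfwx hobc iylgu hjych fsi ycr wya kue arl ennl teukv kmdcb
Hunk 2: at line 3 remove [hobc,iylgu,hjych] add [ifpge,zgqq] -> 13 lines: gyelk orps dfwx ifpge zgqq fsi ycr wya kue arl ennl teukv kmdcb
Hunk 3: at line 5 remove [fsi,ycr] add [gcx,wrnj] -> 13 lines: gyelk orps dfwx ifpge zgqq gcx wrnj wya kue arl ennl teukv kmdcb
Hunk 4: at line 7 remove [wya,kue] add [zcrh,jsyih] -> 13 lines: gyelk orps dfwx ifpge zgqq gcx wrnj zcrh jsyih arl ennl teukv kmdcb
Hunk 5: at line 4 remove [zgqq,gcx,wrnj] add [ddji,dpqr,kfeeh] -> 13 lines: gyelk orps dfwx ifpge ddji dpqr kfeeh zcrh jsyih arl ennl teukv kmdcb
Hunk 6: at line 6 remove [zcrh,jsyih] add [kyua] -> 12 lines: gyelk orps dfwx ifpge ddji dpqr kfeeh kyua arl ennl teukv kmdcb
Final line count: 12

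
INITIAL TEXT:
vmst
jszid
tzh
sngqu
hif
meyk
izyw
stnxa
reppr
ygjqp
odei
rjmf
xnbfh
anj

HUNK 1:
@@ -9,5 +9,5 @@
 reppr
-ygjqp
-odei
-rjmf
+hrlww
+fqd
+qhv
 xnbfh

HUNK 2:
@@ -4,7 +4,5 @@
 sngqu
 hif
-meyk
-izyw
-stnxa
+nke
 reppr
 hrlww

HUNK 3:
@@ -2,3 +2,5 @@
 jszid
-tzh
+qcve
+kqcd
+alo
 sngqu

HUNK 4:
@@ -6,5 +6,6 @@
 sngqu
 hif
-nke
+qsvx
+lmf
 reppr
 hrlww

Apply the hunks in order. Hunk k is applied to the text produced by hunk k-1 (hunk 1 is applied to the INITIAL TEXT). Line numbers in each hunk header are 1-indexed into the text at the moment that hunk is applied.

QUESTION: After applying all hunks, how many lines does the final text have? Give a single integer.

Answer: 15

Derivation:
Hunk 1: at line 9 remove [ygjqp,odei,rjmf] add [hrlww,fqd,qhv] -> 14 lines: vmst jszid tzh sngqu hif meyk izyw stnxa reppr hrlww fqd qhv xnbfh anj
Hunk 2: at line 4 remove [meyk,izyw,stnxa] add [nke] -> 12 lines: vmst jszid tzh sngqu hif nke reppr hrlww fqd qhv xnbfh anj
Hunk 3: at line 2 remove [tzh] add [qcve,kqcd,alo] -> 14 lines: vmst jszid qcve kqcd alo sngqu hif nke reppr hrlww fqd qhv xnbfh anj
Hunk 4: at line 6 remove [nke] add [qsvx,lmf] -> 15 lines: vmst jszid qcve kqcd alo sngqu hif qsvx lmf reppr hrlww fqd qhv xnbfh anj
Final line count: 15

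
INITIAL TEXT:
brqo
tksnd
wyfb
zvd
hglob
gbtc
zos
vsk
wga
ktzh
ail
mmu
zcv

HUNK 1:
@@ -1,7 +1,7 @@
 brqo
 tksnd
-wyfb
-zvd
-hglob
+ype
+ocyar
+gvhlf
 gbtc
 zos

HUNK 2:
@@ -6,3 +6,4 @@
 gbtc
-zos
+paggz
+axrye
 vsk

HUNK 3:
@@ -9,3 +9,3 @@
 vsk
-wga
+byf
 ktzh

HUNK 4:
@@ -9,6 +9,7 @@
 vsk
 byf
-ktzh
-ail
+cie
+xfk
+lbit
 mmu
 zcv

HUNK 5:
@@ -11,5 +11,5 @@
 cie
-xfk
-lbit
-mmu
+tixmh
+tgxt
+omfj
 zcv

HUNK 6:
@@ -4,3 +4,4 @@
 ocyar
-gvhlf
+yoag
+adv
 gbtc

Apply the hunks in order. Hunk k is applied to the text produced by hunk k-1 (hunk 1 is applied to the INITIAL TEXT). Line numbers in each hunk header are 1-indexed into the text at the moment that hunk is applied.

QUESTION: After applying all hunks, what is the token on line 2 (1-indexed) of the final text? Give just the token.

Hunk 1: at line 1 remove [wyfb,zvd,hglob] add [ype,ocyar,gvhlf] -> 13 lines: brqo tksnd ype ocyar gvhlf gbtc zos vsk wga ktzh ail mmu zcv
Hunk 2: at line 6 remove [zos] add [paggz,axrye] -> 14 lines: brqo tksnd ype ocyar gvhlf gbtc paggz axrye vsk wga ktzh ail mmu zcv
Hunk 3: at line 9 remove [wga] add [byf] -> 14 lines: brqo tksnd ype ocyar gvhlf gbtc paggz axrye vsk byf ktzh ail mmu zcv
Hunk 4: at line 9 remove [ktzh,ail] add [cie,xfk,lbit] -> 15 lines: brqo tksnd ype ocyar gvhlf gbtc paggz axrye vsk byf cie xfk lbit mmu zcv
Hunk 5: at line 11 remove [xfk,lbit,mmu] add [tixmh,tgxt,omfj] -> 15 lines: brqo tksnd ype ocyar gvhlf gbtc paggz axrye vsk byf cie tixmh tgxt omfj zcv
Hunk 6: at line 4 remove [gvhlf] add [yoag,adv] -> 16 lines: brqo tksnd ype ocyar yoag adv gbtc paggz axrye vsk byf cie tixmh tgxt omfj zcv
Final line 2: tksnd

Answer: tksnd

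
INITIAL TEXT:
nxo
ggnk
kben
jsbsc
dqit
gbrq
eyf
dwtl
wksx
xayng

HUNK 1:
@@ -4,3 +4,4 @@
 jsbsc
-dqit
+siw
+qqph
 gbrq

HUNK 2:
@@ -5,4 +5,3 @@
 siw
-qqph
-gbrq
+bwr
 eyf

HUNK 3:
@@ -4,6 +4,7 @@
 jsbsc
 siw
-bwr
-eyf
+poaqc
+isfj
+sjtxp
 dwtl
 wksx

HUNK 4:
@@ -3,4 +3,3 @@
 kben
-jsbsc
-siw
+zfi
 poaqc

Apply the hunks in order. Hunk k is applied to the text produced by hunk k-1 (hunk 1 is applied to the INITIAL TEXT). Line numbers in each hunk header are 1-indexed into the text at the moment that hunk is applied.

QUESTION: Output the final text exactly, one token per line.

Answer: nxo
ggnk
kben
zfi
poaqc
isfj
sjtxp
dwtl
wksx
xayng

Derivation:
Hunk 1: at line 4 remove [dqit] add [siw,qqph] -> 11 lines: nxo ggnk kben jsbsc siw qqph gbrq eyf dwtl wksx xayng
Hunk 2: at line 5 remove [qqph,gbrq] add [bwr] -> 10 lines: nxo ggnk kben jsbsc siw bwr eyf dwtl wksx xayng
Hunk 3: at line 4 remove [bwr,eyf] add [poaqc,isfj,sjtxp] -> 11 lines: nxo ggnk kben jsbsc siw poaqc isfj sjtxp dwtl wksx xayng
Hunk 4: at line 3 remove [jsbsc,siw] add [zfi] -> 10 lines: nxo ggnk kben zfi poaqc isfj sjtxp dwtl wksx xayng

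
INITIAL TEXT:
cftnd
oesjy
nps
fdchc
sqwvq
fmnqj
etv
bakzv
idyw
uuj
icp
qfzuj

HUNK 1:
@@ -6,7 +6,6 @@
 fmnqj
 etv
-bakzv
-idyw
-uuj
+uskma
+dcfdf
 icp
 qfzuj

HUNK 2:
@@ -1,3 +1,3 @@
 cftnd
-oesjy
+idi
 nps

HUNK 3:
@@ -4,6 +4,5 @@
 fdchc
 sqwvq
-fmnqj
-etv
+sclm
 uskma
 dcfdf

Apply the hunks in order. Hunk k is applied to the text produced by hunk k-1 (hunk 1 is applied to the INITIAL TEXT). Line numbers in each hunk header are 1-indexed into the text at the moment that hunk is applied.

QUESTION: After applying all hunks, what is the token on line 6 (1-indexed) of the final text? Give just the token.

Hunk 1: at line 6 remove [bakzv,idyw,uuj] add [uskma,dcfdf] -> 11 lines: cftnd oesjy nps fdchc sqwvq fmnqj etv uskma dcfdf icp qfzuj
Hunk 2: at line 1 remove [oesjy] add [idi] -> 11 lines: cftnd idi nps fdchc sqwvq fmnqj etv uskma dcfdf icp qfzuj
Hunk 3: at line 4 remove [fmnqj,etv] add [sclm] -> 10 lines: cftnd idi nps fdchc sqwvq sclm uskma dcfdf icp qfzuj
Final line 6: sclm

Answer: sclm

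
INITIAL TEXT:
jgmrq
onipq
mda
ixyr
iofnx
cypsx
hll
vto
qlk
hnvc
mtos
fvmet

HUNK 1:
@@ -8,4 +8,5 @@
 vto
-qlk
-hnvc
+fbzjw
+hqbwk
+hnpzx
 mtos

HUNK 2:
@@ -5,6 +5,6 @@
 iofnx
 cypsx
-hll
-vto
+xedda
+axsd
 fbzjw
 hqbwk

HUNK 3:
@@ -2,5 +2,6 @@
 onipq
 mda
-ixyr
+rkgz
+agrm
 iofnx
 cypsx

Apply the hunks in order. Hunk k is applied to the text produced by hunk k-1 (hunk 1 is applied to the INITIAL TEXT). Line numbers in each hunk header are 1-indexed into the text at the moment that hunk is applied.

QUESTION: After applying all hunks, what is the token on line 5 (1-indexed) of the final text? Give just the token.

Hunk 1: at line 8 remove [qlk,hnvc] add [fbzjw,hqbwk,hnpzx] -> 13 lines: jgmrq onipq mda ixyr iofnx cypsx hll vto fbzjw hqbwk hnpzx mtos fvmet
Hunk 2: at line 5 remove [hll,vto] add [xedda,axsd] -> 13 lines: jgmrq onipq mda ixyr iofnx cypsx xedda axsd fbzjw hqbwk hnpzx mtos fvmet
Hunk 3: at line 2 remove [ixyr] add [rkgz,agrm] -> 14 lines: jgmrq onipq mda rkgz agrm iofnx cypsx xedda axsd fbzjw hqbwk hnpzx mtos fvmet
Final line 5: agrm

Answer: agrm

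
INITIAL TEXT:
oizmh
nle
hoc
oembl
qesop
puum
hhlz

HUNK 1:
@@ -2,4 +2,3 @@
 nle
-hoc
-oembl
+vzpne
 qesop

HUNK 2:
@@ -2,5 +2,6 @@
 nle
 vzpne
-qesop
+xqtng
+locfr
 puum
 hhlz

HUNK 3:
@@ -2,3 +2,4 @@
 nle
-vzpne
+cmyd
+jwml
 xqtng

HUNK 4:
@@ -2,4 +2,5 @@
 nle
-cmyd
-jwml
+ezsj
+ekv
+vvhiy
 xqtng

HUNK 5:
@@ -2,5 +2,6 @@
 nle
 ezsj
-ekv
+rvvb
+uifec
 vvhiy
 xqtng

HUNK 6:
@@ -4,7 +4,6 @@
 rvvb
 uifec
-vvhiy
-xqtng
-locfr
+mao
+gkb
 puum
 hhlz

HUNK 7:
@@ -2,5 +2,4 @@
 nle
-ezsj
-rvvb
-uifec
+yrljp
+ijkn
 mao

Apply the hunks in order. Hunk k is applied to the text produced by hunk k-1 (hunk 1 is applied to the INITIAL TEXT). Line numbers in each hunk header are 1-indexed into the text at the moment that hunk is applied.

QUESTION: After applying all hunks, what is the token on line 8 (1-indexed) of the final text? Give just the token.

Answer: hhlz

Derivation:
Hunk 1: at line 2 remove [hoc,oembl] add [vzpne] -> 6 lines: oizmh nle vzpne qesop puum hhlz
Hunk 2: at line 2 remove [qesop] add [xqtng,locfr] -> 7 lines: oizmh nle vzpne xqtng locfr puum hhlz
Hunk 3: at line 2 remove [vzpne] add [cmyd,jwml] -> 8 lines: oizmh nle cmyd jwml xqtng locfr puum hhlz
Hunk 4: at line 2 remove [cmyd,jwml] add [ezsj,ekv,vvhiy] -> 9 lines: oizmh nle ezsj ekv vvhiy xqtng locfr puum hhlz
Hunk 5: at line 2 remove [ekv] add [rvvb,uifec] -> 10 lines: oizmh nle ezsj rvvb uifec vvhiy xqtng locfr puum hhlz
Hunk 6: at line 4 remove [vvhiy,xqtng,locfr] add [mao,gkb] -> 9 lines: oizmh nle ezsj rvvb uifec mao gkb puum hhlz
Hunk 7: at line 2 remove [ezsj,rvvb,uifec] add [yrljp,ijkn] -> 8 lines: oizmh nle yrljp ijkn mao gkb puum hhlz
Final line 8: hhlz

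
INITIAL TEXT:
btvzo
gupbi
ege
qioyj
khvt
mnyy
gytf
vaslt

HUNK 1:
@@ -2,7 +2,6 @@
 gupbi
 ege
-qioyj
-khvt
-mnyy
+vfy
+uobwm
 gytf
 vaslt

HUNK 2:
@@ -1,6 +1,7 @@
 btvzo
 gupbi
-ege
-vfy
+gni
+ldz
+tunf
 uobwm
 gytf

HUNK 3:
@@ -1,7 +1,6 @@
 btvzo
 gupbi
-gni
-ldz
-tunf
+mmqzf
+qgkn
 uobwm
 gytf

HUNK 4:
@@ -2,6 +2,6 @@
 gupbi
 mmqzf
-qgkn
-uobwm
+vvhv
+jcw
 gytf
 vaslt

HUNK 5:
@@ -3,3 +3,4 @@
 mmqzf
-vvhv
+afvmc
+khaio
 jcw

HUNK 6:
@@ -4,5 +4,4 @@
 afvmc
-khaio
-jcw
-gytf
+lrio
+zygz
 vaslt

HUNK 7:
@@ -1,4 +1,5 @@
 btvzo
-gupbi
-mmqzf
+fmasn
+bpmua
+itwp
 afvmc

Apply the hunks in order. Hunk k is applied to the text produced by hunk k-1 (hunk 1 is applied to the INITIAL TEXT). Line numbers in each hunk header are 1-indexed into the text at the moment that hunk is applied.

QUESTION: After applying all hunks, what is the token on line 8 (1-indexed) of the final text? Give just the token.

Answer: vaslt

Derivation:
Hunk 1: at line 2 remove [qioyj,khvt,mnyy] add [vfy,uobwm] -> 7 lines: btvzo gupbi ege vfy uobwm gytf vaslt
Hunk 2: at line 1 remove [ege,vfy] add [gni,ldz,tunf] -> 8 lines: btvzo gupbi gni ldz tunf uobwm gytf vaslt
Hunk 3: at line 1 remove [gni,ldz,tunf] add [mmqzf,qgkn] -> 7 lines: btvzo gupbi mmqzf qgkn uobwm gytf vaslt
Hunk 4: at line 2 remove [qgkn,uobwm] add [vvhv,jcw] -> 7 lines: btvzo gupbi mmqzf vvhv jcw gytf vaslt
Hunk 5: at line 3 remove [vvhv] add [afvmc,khaio] -> 8 lines: btvzo gupbi mmqzf afvmc khaio jcw gytf vaslt
Hunk 6: at line 4 remove [khaio,jcw,gytf] add [lrio,zygz] -> 7 lines: btvzo gupbi mmqzf afvmc lrio zygz vaslt
Hunk 7: at line 1 remove [gupbi,mmqzf] add [fmasn,bpmua,itwp] -> 8 lines: btvzo fmasn bpmua itwp afvmc lrio zygz vaslt
Final line 8: vaslt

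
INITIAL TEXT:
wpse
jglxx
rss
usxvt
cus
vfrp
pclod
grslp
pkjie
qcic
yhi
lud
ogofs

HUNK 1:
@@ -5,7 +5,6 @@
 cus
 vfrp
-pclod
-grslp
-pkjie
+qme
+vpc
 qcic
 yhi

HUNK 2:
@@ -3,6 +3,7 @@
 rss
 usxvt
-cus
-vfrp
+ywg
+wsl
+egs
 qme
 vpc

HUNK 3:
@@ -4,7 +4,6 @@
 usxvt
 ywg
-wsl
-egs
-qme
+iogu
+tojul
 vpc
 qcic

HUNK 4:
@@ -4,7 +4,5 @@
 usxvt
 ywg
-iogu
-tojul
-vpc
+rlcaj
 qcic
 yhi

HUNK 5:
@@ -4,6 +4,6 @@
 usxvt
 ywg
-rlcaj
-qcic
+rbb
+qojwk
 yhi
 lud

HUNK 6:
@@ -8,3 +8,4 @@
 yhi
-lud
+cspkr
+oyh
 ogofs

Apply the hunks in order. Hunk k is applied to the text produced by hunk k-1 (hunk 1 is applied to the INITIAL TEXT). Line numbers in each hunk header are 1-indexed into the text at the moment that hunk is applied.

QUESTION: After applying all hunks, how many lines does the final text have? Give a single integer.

Answer: 11

Derivation:
Hunk 1: at line 5 remove [pclod,grslp,pkjie] add [qme,vpc] -> 12 lines: wpse jglxx rss usxvt cus vfrp qme vpc qcic yhi lud ogofs
Hunk 2: at line 3 remove [cus,vfrp] add [ywg,wsl,egs] -> 13 lines: wpse jglxx rss usxvt ywg wsl egs qme vpc qcic yhi lud ogofs
Hunk 3: at line 4 remove [wsl,egs,qme] add [iogu,tojul] -> 12 lines: wpse jglxx rss usxvt ywg iogu tojul vpc qcic yhi lud ogofs
Hunk 4: at line 4 remove [iogu,tojul,vpc] add [rlcaj] -> 10 lines: wpse jglxx rss usxvt ywg rlcaj qcic yhi lud ogofs
Hunk 5: at line 4 remove [rlcaj,qcic] add [rbb,qojwk] -> 10 lines: wpse jglxx rss usxvt ywg rbb qojwk yhi lud ogofs
Hunk 6: at line 8 remove [lud] add [cspkr,oyh] -> 11 lines: wpse jglxx rss usxvt ywg rbb qojwk yhi cspkr oyh ogofs
Final line count: 11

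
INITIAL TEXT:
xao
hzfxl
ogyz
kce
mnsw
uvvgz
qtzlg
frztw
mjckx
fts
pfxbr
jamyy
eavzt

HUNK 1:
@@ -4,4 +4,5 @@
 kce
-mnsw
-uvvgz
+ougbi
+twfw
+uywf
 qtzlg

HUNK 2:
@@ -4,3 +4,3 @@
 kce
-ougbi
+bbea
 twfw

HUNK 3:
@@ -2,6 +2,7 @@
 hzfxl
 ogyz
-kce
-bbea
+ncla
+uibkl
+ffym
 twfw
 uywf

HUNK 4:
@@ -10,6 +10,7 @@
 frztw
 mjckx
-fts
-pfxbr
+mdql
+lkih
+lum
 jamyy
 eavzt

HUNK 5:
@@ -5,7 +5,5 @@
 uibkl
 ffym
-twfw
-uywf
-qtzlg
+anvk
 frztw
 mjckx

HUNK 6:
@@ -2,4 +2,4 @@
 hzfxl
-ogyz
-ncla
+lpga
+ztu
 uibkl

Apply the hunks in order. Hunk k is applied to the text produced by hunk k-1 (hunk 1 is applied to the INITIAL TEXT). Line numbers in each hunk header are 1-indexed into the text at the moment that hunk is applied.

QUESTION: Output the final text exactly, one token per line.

Answer: xao
hzfxl
lpga
ztu
uibkl
ffym
anvk
frztw
mjckx
mdql
lkih
lum
jamyy
eavzt

Derivation:
Hunk 1: at line 4 remove [mnsw,uvvgz] add [ougbi,twfw,uywf] -> 14 lines: xao hzfxl ogyz kce ougbi twfw uywf qtzlg frztw mjckx fts pfxbr jamyy eavzt
Hunk 2: at line 4 remove [ougbi] add [bbea] -> 14 lines: xao hzfxl ogyz kce bbea twfw uywf qtzlg frztw mjckx fts pfxbr jamyy eavzt
Hunk 3: at line 2 remove [kce,bbea] add [ncla,uibkl,ffym] -> 15 lines: xao hzfxl ogyz ncla uibkl ffym twfw uywf qtzlg frztw mjckx fts pfxbr jamyy eavzt
Hunk 4: at line 10 remove [fts,pfxbr] add [mdql,lkih,lum] -> 16 lines: xao hzfxl ogyz ncla uibkl ffym twfw uywf qtzlg frztw mjckx mdql lkih lum jamyy eavzt
Hunk 5: at line 5 remove [twfw,uywf,qtzlg] add [anvk] -> 14 lines: xao hzfxl ogyz ncla uibkl ffym anvk frztw mjckx mdql lkih lum jamyy eavzt
Hunk 6: at line 2 remove [ogyz,ncla] add [lpga,ztu] -> 14 lines: xao hzfxl lpga ztu uibkl ffym anvk frztw mjckx mdql lkih lum jamyy eavzt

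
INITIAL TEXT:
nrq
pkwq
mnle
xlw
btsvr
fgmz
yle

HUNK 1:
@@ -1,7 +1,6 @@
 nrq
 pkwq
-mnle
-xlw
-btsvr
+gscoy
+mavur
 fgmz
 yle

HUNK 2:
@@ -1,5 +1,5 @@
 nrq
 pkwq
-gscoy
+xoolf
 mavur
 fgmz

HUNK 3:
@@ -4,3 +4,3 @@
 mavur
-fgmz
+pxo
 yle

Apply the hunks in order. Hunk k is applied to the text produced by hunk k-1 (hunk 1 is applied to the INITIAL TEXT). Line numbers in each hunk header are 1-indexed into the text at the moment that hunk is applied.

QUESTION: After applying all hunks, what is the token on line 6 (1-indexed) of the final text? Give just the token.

Answer: yle

Derivation:
Hunk 1: at line 1 remove [mnle,xlw,btsvr] add [gscoy,mavur] -> 6 lines: nrq pkwq gscoy mavur fgmz yle
Hunk 2: at line 1 remove [gscoy] add [xoolf] -> 6 lines: nrq pkwq xoolf mavur fgmz yle
Hunk 3: at line 4 remove [fgmz] add [pxo] -> 6 lines: nrq pkwq xoolf mavur pxo yle
Final line 6: yle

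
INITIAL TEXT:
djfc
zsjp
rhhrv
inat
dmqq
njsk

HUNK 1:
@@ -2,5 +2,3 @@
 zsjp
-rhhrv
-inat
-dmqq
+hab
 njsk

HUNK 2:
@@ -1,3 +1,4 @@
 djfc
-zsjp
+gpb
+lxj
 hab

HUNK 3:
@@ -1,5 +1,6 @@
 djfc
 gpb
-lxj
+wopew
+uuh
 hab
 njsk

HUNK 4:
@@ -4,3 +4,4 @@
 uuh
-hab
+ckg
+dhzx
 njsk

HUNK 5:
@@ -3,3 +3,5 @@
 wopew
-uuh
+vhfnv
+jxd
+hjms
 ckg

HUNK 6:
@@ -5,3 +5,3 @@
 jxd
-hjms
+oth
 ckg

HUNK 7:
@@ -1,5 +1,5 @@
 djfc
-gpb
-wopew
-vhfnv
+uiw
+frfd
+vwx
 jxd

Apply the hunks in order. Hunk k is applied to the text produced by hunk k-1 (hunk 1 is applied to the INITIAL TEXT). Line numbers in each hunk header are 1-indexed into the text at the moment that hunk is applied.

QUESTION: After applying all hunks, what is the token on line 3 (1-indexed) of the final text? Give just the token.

Answer: frfd

Derivation:
Hunk 1: at line 2 remove [rhhrv,inat,dmqq] add [hab] -> 4 lines: djfc zsjp hab njsk
Hunk 2: at line 1 remove [zsjp] add [gpb,lxj] -> 5 lines: djfc gpb lxj hab njsk
Hunk 3: at line 1 remove [lxj] add [wopew,uuh] -> 6 lines: djfc gpb wopew uuh hab njsk
Hunk 4: at line 4 remove [hab] add [ckg,dhzx] -> 7 lines: djfc gpb wopew uuh ckg dhzx njsk
Hunk 5: at line 3 remove [uuh] add [vhfnv,jxd,hjms] -> 9 lines: djfc gpb wopew vhfnv jxd hjms ckg dhzx njsk
Hunk 6: at line 5 remove [hjms] add [oth] -> 9 lines: djfc gpb wopew vhfnv jxd oth ckg dhzx njsk
Hunk 7: at line 1 remove [gpb,wopew,vhfnv] add [uiw,frfd,vwx] -> 9 lines: djfc uiw frfd vwx jxd oth ckg dhzx njsk
Final line 3: frfd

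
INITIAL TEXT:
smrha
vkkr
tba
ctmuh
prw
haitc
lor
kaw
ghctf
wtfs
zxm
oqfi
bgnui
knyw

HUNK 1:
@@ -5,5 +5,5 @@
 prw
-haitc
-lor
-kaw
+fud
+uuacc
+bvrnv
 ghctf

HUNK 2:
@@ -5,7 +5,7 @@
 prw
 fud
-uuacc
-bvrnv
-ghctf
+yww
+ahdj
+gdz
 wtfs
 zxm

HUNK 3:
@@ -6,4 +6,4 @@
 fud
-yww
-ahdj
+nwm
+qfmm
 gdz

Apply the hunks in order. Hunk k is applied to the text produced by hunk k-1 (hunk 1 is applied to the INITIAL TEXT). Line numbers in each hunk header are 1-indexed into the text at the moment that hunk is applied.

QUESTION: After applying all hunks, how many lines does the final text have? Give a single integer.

Answer: 14

Derivation:
Hunk 1: at line 5 remove [haitc,lor,kaw] add [fud,uuacc,bvrnv] -> 14 lines: smrha vkkr tba ctmuh prw fud uuacc bvrnv ghctf wtfs zxm oqfi bgnui knyw
Hunk 2: at line 5 remove [uuacc,bvrnv,ghctf] add [yww,ahdj,gdz] -> 14 lines: smrha vkkr tba ctmuh prw fud yww ahdj gdz wtfs zxm oqfi bgnui knyw
Hunk 3: at line 6 remove [yww,ahdj] add [nwm,qfmm] -> 14 lines: smrha vkkr tba ctmuh prw fud nwm qfmm gdz wtfs zxm oqfi bgnui knyw
Final line count: 14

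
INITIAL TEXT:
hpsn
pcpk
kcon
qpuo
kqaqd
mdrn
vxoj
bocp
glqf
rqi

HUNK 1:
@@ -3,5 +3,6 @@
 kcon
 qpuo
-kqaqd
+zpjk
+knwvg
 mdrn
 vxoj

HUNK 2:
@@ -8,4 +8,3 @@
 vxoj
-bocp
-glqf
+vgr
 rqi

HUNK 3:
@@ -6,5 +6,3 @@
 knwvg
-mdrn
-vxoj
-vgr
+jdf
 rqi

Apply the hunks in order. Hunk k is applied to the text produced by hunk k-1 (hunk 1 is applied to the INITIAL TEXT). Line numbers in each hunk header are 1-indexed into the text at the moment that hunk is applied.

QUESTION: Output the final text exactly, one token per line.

Answer: hpsn
pcpk
kcon
qpuo
zpjk
knwvg
jdf
rqi

Derivation:
Hunk 1: at line 3 remove [kqaqd] add [zpjk,knwvg] -> 11 lines: hpsn pcpk kcon qpuo zpjk knwvg mdrn vxoj bocp glqf rqi
Hunk 2: at line 8 remove [bocp,glqf] add [vgr] -> 10 lines: hpsn pcpk kcon qpuo zpjk knwvg mdrn vxoj vgr rqi
Hunk 3: at line 6 remove [mdrn,vxoj,vgr] add [jdf] -> 8 lines: hpsn pcpk kcon qpuo zpjk knwvg jdf rqi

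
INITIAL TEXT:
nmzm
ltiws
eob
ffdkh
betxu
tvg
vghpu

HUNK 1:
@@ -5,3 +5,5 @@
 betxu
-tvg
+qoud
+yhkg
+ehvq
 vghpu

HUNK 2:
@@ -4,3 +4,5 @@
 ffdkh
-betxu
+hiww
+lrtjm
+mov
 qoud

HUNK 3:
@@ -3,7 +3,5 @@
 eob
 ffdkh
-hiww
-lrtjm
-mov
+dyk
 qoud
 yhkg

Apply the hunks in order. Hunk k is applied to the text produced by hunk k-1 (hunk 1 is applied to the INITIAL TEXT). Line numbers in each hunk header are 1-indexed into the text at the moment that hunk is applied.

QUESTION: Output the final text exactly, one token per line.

Answer: nmzm
ltiws
eob
ffdkh
dyk
qoud
yhkg
ehvq
vghpu

Derivation:
Hunk 1: at line 5 remove [tvg] add [qoud,yhkg,ehvq] -> 9 lines: nmzm ltiws eob ffdkh betxu qoud yhkg ehvq vghpu
Hunk 2: at line 4 remove [betxu] add [hiww,lrtjm,mov] -> 11 lines: nmzm ltiws eob ffdkh hiww lrtjm mov qoud yhkg ehvq vghpu
Hunk 3: at line 3 remove [hiww,lrtjm,mov] add [dyk] -> 9 lines: nmzm ltiws eob ffdkh dyk qoud yhkg ehvq vghpu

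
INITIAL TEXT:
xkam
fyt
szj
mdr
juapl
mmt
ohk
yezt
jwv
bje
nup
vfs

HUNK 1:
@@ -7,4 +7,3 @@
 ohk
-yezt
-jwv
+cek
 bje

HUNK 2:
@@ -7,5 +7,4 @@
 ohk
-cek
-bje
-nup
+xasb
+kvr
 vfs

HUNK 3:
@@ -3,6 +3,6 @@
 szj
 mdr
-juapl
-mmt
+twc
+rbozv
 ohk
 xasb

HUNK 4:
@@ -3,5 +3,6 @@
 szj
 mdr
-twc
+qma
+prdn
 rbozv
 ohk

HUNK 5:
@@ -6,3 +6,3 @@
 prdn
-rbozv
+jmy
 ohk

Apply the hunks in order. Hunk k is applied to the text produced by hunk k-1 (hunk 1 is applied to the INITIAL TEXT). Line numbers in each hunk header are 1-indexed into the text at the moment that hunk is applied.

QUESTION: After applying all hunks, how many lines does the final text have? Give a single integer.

Answer: 11

Derivation:
Hunk 1: at line 7 remove [yezt,jwv] add [cek] -> 11 lines: xkam fyt szj mdr juapl mmt ohk cek bje nup vfs
Hunk 2: at line 7 remove [cek,bje,nup] add [xasb,kvr] -> 10 lines: xkam fyt szj mdr juapl mmt ohk xasb kvr vfs
Hunk 3: at line 3 remove [juapl,mmt] add [twc,rbozv] -> 10 lines: xkam fyt szj mdr twc rbozv ohk xasb kvr vfs
Hunk 4: at line 3 remove [twc] add [qma,prdn] -> 11 lines: xkam fyt szj mdr qma prdn rbozv ohk xasb kvr vfs
Hunk 5: at line 6 remove [rbozv] add [jmy] -> 11 lines: xkam fyt szj mdr qma prdn jmy ohk xasb kvr vfs
Final line count: 11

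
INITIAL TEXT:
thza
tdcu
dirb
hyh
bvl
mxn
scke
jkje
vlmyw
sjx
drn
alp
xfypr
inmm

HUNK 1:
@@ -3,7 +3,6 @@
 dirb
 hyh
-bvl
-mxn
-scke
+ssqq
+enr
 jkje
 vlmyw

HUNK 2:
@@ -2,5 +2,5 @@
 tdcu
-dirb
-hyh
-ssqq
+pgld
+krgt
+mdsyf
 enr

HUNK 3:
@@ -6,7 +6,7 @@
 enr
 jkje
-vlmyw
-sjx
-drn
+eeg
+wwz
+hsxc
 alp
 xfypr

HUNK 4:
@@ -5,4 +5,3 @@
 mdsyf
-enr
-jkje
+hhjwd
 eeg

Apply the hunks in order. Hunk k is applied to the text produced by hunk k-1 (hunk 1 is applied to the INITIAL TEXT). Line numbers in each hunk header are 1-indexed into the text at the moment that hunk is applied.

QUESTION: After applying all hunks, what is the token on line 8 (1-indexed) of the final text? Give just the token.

Hunk 1: at line 3 remove [bvl,mxn,scke] add [ssqq,enr] -> 13 lines: thza tdcu dirb hyh ssqq enr jkje vlmyw sjx drn alp xfypr inmm
Hunk 2: at line 2 remove [dirb,hyh,ssqq] add [pgld,krgt,mdsyf] -> 13 lines: thza tdcu pgld krgt mdsyf enr jkje vlmyw sjx drn alp xfypr inmm
Hunk 3: at line 6 remove [vlmyw,sjx,drn] add [eeg,wwz,hsxc] -> 13 lines: thza tdcu pgld krgt mdsyf enr jkje eeg wwz hsxc alp xfypr inmm
Hunk 4: at line 5 remove [enr,jkje] add [hhjwd] -> 12 lines: thza tdcu pgld krgt mdsyf hhjwd eeg wwz hsxc alp xfypr inmm
Final line 8: wwz

Answer: wwz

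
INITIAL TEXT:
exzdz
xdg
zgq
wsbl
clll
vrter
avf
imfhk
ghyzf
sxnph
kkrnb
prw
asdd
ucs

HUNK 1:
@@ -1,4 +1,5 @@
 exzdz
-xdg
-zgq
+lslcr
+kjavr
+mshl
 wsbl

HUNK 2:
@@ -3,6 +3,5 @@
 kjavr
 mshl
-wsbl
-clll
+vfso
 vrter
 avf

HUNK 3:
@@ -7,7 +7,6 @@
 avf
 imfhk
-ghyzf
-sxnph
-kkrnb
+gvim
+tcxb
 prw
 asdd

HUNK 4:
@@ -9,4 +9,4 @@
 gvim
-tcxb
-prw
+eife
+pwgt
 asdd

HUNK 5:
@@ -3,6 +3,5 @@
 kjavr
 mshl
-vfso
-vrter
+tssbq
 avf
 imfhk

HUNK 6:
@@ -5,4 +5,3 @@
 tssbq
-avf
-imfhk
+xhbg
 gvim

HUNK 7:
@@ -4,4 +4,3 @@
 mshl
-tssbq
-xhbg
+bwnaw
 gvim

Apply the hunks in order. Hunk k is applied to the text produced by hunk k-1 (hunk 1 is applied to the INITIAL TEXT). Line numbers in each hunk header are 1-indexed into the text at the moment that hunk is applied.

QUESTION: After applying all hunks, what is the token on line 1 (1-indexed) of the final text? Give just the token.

Hunk 1: at line 1 remove [xdg,zgq] add [lslcr,kjavr,mshl] -> 15 lines: exzdz lslcr kjavr mshl wsbl clll vrter avf imfhk ghyzf sxnph kkrnb prw asdd ucs
Hunk 2: at line 3 remove [wsbl,clll] add [vfso] -> 14 lines: exzdz lslcr kjavr mshl vfso vrter avf imfhk ghyzf sxnph kkrnb prw asdd ucs
Hunk 3: at line 7 remove [ghyzf,sxnph,kkrnb] add [gvim,tcxb] -> 13 lines: exzdz lslcr kjavr mshl vfso vrter avf imfhk gvim tcxb prw asdd ucs
Hunk 4: at line 9 remove [tcxb,prw] add [eife,pwgt] -> 13 lines: exzdz lslcr kjavr mshl vfso vrter avf imfhk gvim eife pwgt asdd ucs
Hunk 5: at line 3 remove [vfso,vrter] add [tssbq] -> 12 lines: exzdz lslcr kjavr mshl tssbq avf imfhk gvim eife pwgt asdd ucs
Hunk 6: at line 5 remove [avf,imfhk] add [xhbg] -> 11 lines: exzdz lslcr kjavr mshl tssbq xhbg gvim eife pwgt asdd ucs
Hunk 7: at line 4 remove [tssbq,xhbg] add [bwnaw] -> 10 lines: exzdz lslcr kjavr mshl bwnaw gvim eife pwgt asdd ucs
Final line 1: exzdz

Answer: exzdz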